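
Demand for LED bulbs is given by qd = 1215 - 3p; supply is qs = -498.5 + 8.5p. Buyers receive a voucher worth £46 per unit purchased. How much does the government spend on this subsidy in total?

Pre-subsidy: 1215 - 3p = -498.5 + 8.5p gives p* = 149, q* = 768.
With the rebate, buyers effectively pay pb = ps − 46, where ps is the price sellers receive.
Demand in terms of ps becomes qd = 1215 − 3(ps − 46) = 1353 - 3ps. Setting this equal to supply: 1353 - 3ps = -498.5 + 8.5ps, so ps = 161.
Buyers pay pb = 161 − 46 = 115; q' = -498.5 + 8.5·161 = 870.
Government outlay = subsidy × quantity = 46 × 870 = 40020.

Government cost = £40020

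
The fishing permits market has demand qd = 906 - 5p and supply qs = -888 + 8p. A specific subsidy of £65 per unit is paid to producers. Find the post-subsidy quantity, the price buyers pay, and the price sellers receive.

Pre-subsidy: 906 - 5p = -888 + 8p gives p* = 138, q* = 216.
With the subsidy, sellers receive ps = pb + 65 for each unit, where pb is the price buyers pay.
Supply in terms of pb becomes qs = -888 + 8(pb + 65) = -368 + 8pb. Setting this equal to demand: 906 - 5pb = -368 + 8pb, so pb = 98.
Sellers receive ps = 98 + 65 = 163; q' = 906 − 5·98 = 416.

q' = 416; buyers pay £98; sellers receive £163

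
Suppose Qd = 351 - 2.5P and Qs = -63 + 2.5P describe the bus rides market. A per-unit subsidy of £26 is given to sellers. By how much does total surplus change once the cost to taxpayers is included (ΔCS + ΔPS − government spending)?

Pre-subsidy: 351 - 2.5P = -63 + 2.5P gives P* = 82.8, Q* = 144.
With the subsidy, sellers receive Ps = Pb + 26 for each unit, where Pb is the price buyers pay.
Supply in terms of Pb becomes Qs = -63 + 2.5(Pb + 26) = 2 + 2.5Pb. Setting this equal to demand: 351 - 2.5Pb = 2 + 2.5Pb, so Pb = 69.8.
Sellers receive Ps = 69.8 + 26 = 95.8; Q' = 351 − 2.5·69.8 = 176.5.
ΔCS = ½(144 + 176.5)(82.8 − 69.8) = 2083.25; ΔPS = ½(144 + 176.5)(95.8 − 82.8) = 2083.25.
Government spending = 26 × 176.5 = 4589.
Net change = 2083.25 + 2083.25 − 4589 = -422.5. The loss equals the DWL triangle ½·26·32.5.

Net change in total surplus = -£422.5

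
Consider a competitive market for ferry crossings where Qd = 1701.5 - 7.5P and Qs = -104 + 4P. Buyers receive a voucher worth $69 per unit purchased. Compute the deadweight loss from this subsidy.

Pre-subsidy: 1701.5 - 7.5P = -104 + 4P gives P* = 157, Q* = 524.
With the rebate, buyers effectively pay Pb = Ps − 69, where Ps is the price sellers receive.
Demand in terms of Ps becomes Qd = 1701.5 − 7.5(Ps − 69) = 2219 - 7.5Ps. Setting this equal to supply: 2219 - 7.5Ps = -104 + 4Ps, so Ps = 202.
Buyers pay Pb = 202 − 69 = 133; Q' = -104 + 4·202 = 704.
The subsidy expands output by 704 − 524 = 180 past the efficient level; on those units the gap between marginal cost and willingness to pay runs from 0 up to 69.
DWL = ½ × 69 × 180 = 6210.

Deadweight loss = $6210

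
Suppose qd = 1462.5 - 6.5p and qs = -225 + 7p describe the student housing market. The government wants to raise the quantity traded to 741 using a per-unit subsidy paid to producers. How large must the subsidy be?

At q = 741, invert demand for the buyer price: pb = (1462.5 − 741)/6.5 = 111; invert supply for the seller price: ps = (741 − (-225))/7 = 138.
The subsidy must fill the gap: s = ps − pb = 138 − 111 = 27.

Required subsidy s = 27 per unit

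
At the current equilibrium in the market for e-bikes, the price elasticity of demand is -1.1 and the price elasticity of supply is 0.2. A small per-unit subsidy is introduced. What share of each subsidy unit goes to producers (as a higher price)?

Producer share = 11/13

For a small subsidy around the equilibrium, the benefit split depends on the relative slopes, which at a point are proportional to the elasticities.
Buyer share = εs/(εs + |εd|) = 0.2/(0.2 + 1.1) = 2/13; seller share = |εd|/(εs + |εd|) = 11/13.
So producers capture 11/13 of the subsidy.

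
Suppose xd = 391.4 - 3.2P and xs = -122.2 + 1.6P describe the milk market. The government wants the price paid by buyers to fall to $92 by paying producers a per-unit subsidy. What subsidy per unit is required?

At a buyer price of 92, quantity demanded is 391.4 − 3.2·92 = 97.
Sellers supply 97 only when they receive Ps with -122.2 + 1.6·Ps = 97, i.e. Ps = 137.
s = Ps − Pb = 137 − 92 = 45.

Required subsidy s = $45 per unit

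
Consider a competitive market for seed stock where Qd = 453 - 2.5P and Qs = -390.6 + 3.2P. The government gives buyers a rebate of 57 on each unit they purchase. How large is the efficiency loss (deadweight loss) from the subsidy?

Pre-subsidy: 453 - 2.5P = -390.6 + 3.2P gives P* = 148, Q* = 83.
With the rebate, buyers effectively pay Pb = Ps − 57, where Ps is the price sellers receive.
Demand in terms of Ps becomes Qd = 453 − 2.5(Ps − 57) = 595.5 - 2.5Ps. Setting this equal to supply: 595.5 - 2.5Ps = -390.6 + 3.2Ps, so Ps = 173.
Buyers pay Pb = 173 − 57 = 116; Q' = -390.6 + 3.2·173 = 163.
The subsidy expands output by 163 − 83 = 80 past the efficient level; on those units the gap between marginal cost and willingness to pay runs from 0 up to 57.
DWL = ½ × 57 × 80 = 2280.

Deadweight loss = 2280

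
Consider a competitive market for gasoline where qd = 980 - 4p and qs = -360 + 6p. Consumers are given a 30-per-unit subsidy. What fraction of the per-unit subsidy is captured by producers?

Pre-subsidy: 980 - 4p = -360 + 6p gives p* = 134, q* = 444.
With the rebate, buyers effectively pay pb = ps − 30, where ps is the price sellers receive.
Demand in terms of ps becomes qd = 980 − 4(ps − 30) = 1100 - 4ps. Setting this equal to supply: 1100 - 4ps = -360 + 6ps, so ps = 146.
Buyers pay pb = 146 − 30 = 116; q' = -360 + 6·146 = 516.
Buyers' price falls by p* − pb = 134 − 116 = 18; sellers' price rises by ps − p* = 146 − 134 = 12.
So producers capture 12/30 = 0.4 of each unit of subsidy.

Producer share = 0.4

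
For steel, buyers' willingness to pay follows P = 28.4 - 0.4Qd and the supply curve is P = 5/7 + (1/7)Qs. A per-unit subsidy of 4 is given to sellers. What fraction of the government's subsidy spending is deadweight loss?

DWL / government spending = 70/1109

Pre-subsidy: 28.4 - 0.4Q = 5/7 + (1/7)Q gives Q* = 51 and P* = 8.
With the subsidy, sellers receive Ps = Pb + 4 for each unit, where Pb is the price buyers pay.
On the curves, Pb = 28.4 - 0.4Q and Ps = 5/7 + (1/7)Q; the wedge Ps − Pb = 4 gives 5/7 + (1/7)Q − (28.4 - 0.4Q) = 4, so Q' = 1109/19.
Then Pb = 28.4 − 0.4·(1109/19) = 96/19 and Ps = 5/7 + (1/7)·(1109/19) = 172/19.
ΔCS = ½(51 + 1109/19)(8 − 96/19) = 58184/361; ΔPS = ½(51 + 1109/19)(172/19 − 8) = 20780/361.
Government spending = 4 × 1109/19 = 4436/19.
DWL = ½ × 4 × (1109/19 − 51) = 280/19; fraction = (280/19) / (4436/19) = 70/1109.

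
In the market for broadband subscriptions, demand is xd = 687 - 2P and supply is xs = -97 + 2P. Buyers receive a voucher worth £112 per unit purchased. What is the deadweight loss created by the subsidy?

Deadweight loss = £6272

Pre-subsidy: 687 - 2P = -97 + 2P gives P* = 196, x* = 295.
With the rebate, buyers effectively pay Pb = Ps − 112, where Ps is the price sellers receive.
Demand in terms of Ps becomes xd = 687 − 2(Ps − 112) = 911 - 2Ps. Setting this equal to supply: 911 - 2Ps = -97 + 2Ps, so Ps = 252.
Buyers pay Pb = 252 − 112 = 140; x' = -97 + 2·252 = 407.
The subsidy expands output by 407 − 295 = 112 past the efficient level; on those units the gap between marginal cost and willingness to pay runs from 0 up to 112.
DWL = ½ × 112 × 112 = 6272.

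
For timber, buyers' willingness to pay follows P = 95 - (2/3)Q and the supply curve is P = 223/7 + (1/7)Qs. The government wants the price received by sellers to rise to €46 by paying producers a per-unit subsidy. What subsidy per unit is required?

At a seller price of 46, quantity supplied is -223 + 7·46 = 99.
Buyers absorb 99 only when they pay Pb = 95 − (2/3)·99 = 29.
s = Ps − Pb = 46 − 29 = 17.

Required subsidy s = €17 per unit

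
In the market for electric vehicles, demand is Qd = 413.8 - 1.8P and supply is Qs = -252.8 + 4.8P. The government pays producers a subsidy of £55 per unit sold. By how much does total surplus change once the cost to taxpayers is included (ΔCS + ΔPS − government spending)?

Pre-subsidy: 413.8 - 1.8P = -252.8 + 4.8P gives P* = 101, Q* = 232.
With the subsidy, sellers receive Ps = Pb + 55 for each unit, where Pb is the price buyers pay.
Supply in terms of Pb becomes Qs = -252.8 + 4.8(Pb + 55) = 11.2 + 4.8Pb. Setting this equal to demand: 413.8 - 1.8Pb = 11.2 + 4.8Pb, so Pb = 61.
Sellers receive Ps = 61 + 55 = 116; Q' = 413.8 − 1.8·61 = 304.
ΔCS = ½(232 + 304)(101 − 61) = 10720; ΔPS = ½(232 + 304)(116 − 101) = 4020.
Government spending = 55 × 304 = 16720.
Net change = 10720 + 4020 − 16720 = -1980. The loss equals the DWL triangle ½·55·72.

Net change in total surplus = -£1980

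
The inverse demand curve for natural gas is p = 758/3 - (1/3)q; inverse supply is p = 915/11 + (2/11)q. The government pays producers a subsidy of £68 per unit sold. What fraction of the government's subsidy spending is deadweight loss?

DWL / government spending = 66/461

Pre-subsidy: 758/3 - (1/3)q = 915/11 + (2/11)q gives q* = 329 and p* = 143.
With the subsidy, sellers receive ps = pb + 68 for each unit, where pb is the price buyers pay.
On the curves, pb = 758/3 - (1/3)q and ps = 915/11 + (2/11)q; the wedge ps − pb = 68 gives 915/11 + (2/11)q − (758/3 - (1/3)q) = 68, so q' = 461.
Then pb = 758/3 − (1/3)·461 = 99 and ps = 915/11 + (2/11)·461 = 167.
ΔCS = ½(329 + 461)(143 − 99) = 17380; ΔPS = ½(329 + 461)(167 − 143) = 9480.
Government spending = 68 × 461 = 31348.
DWL = ½ × 68 × (461 − 329) = 4488; fraction = 4488 / 31348 = 66/461.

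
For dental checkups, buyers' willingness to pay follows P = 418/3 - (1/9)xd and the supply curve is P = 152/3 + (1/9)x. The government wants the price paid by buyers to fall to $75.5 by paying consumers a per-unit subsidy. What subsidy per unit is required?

Required subsidy s = $39 per unit

At a buyer price of 75.5, quantity demanded is 1254 − 9·75.5 = 574.5.
Sellers supply 574.5 only when they receive Ps = 152/3 + (1/9)·574.5 = 114.5.
s = Ps − Pb = 114.5 − 75.5 = 39.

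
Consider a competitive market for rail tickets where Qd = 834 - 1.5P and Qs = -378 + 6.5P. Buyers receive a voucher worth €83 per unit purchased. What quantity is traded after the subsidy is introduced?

Pre-subsidy: 834 - 1.5P = -378 + 6.5P gives P* = 151.5, Q* = 606.75.
With the rebate, buyers effectively pay Pb = Ps − 83, where Ps is the price sellers receive.
Demand in terms of Ps becomes Qd = 834 − 1.5(Ps − 83) = 958.5 - 1.5Ps. Setting this equal to supply: 958.5 - 1.5Ps = -378 + 6.5Ps, so Ps = 167.0625.
Buyers pay Pb = 167.0625 − 83 = 84.0625; Q' = -378 + 6.5·167.0625 = 707.90625.

Q' = 707.90625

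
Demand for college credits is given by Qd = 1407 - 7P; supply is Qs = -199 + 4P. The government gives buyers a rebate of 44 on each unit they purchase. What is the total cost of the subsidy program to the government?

Government cost = 21868

Pre-subsidy: 1407 - 7P = -199 + 4P gives P* = 146, Q* = 385.
With the rebate, buyers effectively pay Pb = Ps − 44, where Ps is the price sellers receive.
Demand in terms of Ps becomes Qd = 1407 − 7(Ps − 44) = 1715 - 7Ps. Setting this equal to supply: 1715 - 7Ps = -199 + 4Ps, so Ps = 174.
Buyers pay Pb = 174 − 44 = 130; Q' = -199 + 4·174 = 497.
Government outlay = subsidy × quantity = 44 × 497 = 21868.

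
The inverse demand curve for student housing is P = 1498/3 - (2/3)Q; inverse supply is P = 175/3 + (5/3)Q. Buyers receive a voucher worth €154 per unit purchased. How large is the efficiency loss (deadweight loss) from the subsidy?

Deadweight loss = €5082

Pre-subsidy: 1498/3 - (2/3)Q = 175/3 + (5/3)Q gives Q* = 189 and P* = 1120/3.
With the rebate, buyers effectively pay Pb = Ps − 154, where Ps is the price sellers receive.
On the curves, Pb = 1498/3 - (2/3)Q and Ps = 175/3 + (5/3)Q; the wedge Ps − Pb = 154 gives 175/3 + (5/3)Q − (1498/3 - (2/3)Q) = 154, so Q' = 255.
Then Pb = 1498/3 − (2/3)·255 = 988/3 and Ps = 175/3 + (5/3)·255 = 1450/3.
The subsidy expands output by 255 − 189 = 66 past the efficient level; on those units the gap between marginal cost and willingness to pay runs from 0 up to 154.
DWL = ½ × 154 × 66 = 5082.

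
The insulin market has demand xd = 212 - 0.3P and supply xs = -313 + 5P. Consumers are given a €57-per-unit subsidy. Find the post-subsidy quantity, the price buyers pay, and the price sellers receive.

Pre-subsidy: 212 - 0.3P = -313 + 5P gives P* = 5250/53, x* = 9661/53.
With the rebate, buyers effectively pay Pb = Ps − 57, where Ps is the price sellers receive.
Demand in terms of Ps becomes xd = 212 − 0.3(Ps − 57) = 229.1 - 0.3Ps. Setting this equal to supply: 229.1 - 0.3Ps = -313 + 5Ps, so Ps = 5421/53.
Buyers pay Pb = 5421/53 − 57 = 2400/53; x' = -313 + 5·(5421/53) = 10516/53.

x' = 10516/53; buyers pay 2400/53; sellers receive 5421/53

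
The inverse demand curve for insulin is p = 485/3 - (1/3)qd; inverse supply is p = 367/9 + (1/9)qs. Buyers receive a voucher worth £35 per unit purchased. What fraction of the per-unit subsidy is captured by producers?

Producer share = 0.25

Pre-subsidy: 485/3 - (1/3)q = 367/9 + (1/9)q gives q* = 272 and p* = 71.
With the rebate, buyers effectively pay pb = ps − 35, where ps is the price sellers receive.
On the curves, pb = 485/3 - (1/3)q and ps = 367/9 + (1/9)q; the wedge ps − pb = 35 gives 367/9 + (1/9)q − (485/3 - (1/3)q) = 35, so q' = 350.75.
Then pb = 485/3 − (1/3)·350.75 = 44.75 and ps = 367/9 + (1/9)·350.75 = 79.75.
Buyers' price falls by p* − pb = 71 − 44.75 = 26.25; sellers' price rises by ps − p* = 79.75 − 71 = 8.75.
So producers capture 8.75/35 = 0.25 of each unit of subsidy.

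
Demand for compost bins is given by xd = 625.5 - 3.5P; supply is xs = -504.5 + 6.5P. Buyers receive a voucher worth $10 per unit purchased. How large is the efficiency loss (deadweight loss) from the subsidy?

Deadweight loss = $113.75

Pre-subsidy: 625.5 - 3.5P = -504.5 + 6.5P gives P* = 113, x* = 230.
With the rebate, buyers effectively pay Pb = Ps − 10, where Ps is the price sellers receive.
Demand in terms of Ps becomes xd = 625.5 − 3.5(Ps − 10) = 660.5 - 3.5Ps. Setting this equal to supply: 660.5 - 3.5Ps = -504.5 + 6.5Ps, so Ps = 116.5.
Buyers pay Pb = 116.5 − 10 = 106.5; x' = -504.5 + 6.5·116.5 = 252.75.
The subsidy expands output by 252.75 − 230 = 22.75 past the efficient level; on those units the gap between marginal cost and willingness to pay runs from 0 up to 10.
DWL = ½ × 10 × 22.75 = 113.75.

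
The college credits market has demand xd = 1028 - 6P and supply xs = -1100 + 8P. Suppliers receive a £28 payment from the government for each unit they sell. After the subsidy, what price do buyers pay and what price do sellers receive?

Buyers pay £136; sellers receive £164

Pre-subsidy: 1028 - 6P = -1100 + 8P gives P* = 152, x* = 116.
With the subsidy, sellers receive Ps = Pb + 28 for each unit, where Pb is the price buyers pay.
Supply in terms of Pb becomes xs = -1100 + 8(Pb + 28) = -876 + 8Pb. Setting this equal to demand: 1028 - 6Pb = -876 + 8Pb, so Pb = 136.
Sellers receive Ps = 136 + 28 = 164; x' = 1028 − 6·136 = 212.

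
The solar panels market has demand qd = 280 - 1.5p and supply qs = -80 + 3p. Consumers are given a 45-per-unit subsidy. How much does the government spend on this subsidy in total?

Government cost = 9225

Pre-subsidy: 280 - 1.5p = -80 + 3p gives p* = 80, q* = 160.
With the rebate, buyers effectively pay pb = ps − 45, where ps is the price sellers receive.
Demand in terms of ps becomes qd = 280 − 1.5(ps − 45) = 347.5 - 1.5ps. Setting this equal to supply: 347.5 - 1.5ps = -80 + 3ps, so ps = 95.
Buyers pay pb = 95 − 45 = 50; q' = -80 + 3·95 = 205.
Government outlay = subsidy × quantity = 45 × 205 = 9225.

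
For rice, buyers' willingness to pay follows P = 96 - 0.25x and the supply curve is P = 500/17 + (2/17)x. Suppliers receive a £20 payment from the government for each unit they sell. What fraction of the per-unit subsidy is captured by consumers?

Consumer share = 0.68

Pre-subsidy: 96 - 0.25x = 500/17 + (2/17)x gives x* = 181.12 and P* = 50.72.
With the subsidy, sellers receive Ps = Pb + 20 for each unit, where Pb is the price buyers pay.
On the curves, Pb = 96 - 0.25x and Ps = 500/17 + (2/17)x; the wedge Ps − Pb = 20 gives 500/17 + (2/17)x − (96 - 0.25x) = 20, so x' = 235.52.
Then Pb = 96 − 0.25·235.52 = 37.12 and Ps = 500/17 + (2/17)·235.52 = 57.12.
Buyers' price falls by P* − Pb = 50.72 − 37.12 = 13.6; sellers' price rises by Ps − P* = 57.12 − 50.72 = 6.4.
So consumers capture 13.6/20 = 0.68 of each unit of subsidy.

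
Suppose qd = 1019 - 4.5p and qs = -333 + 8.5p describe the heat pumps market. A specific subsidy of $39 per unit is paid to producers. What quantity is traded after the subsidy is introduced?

Pre-subsidy: 1019 - 4.5p = -333 + 8.5p gives p* = 104, q* = 551.
With the subsidy, sellers receive ps = pb + 39 for each unit, where pb is the price buyers pay.
Supply in terms of pb becomes qs = -333 + 8.5(pb + 39) = -1.5 + 8.5pb. Setting this equal to demand: 1019 - 4.5pb = -1.5 + 8.5pb, so pb = 78.5.
Sellers receive ps = 78.5 + 39 = 117.5; q' = 1019 − 4.5·78.5 = 665.75.

q' = 665.75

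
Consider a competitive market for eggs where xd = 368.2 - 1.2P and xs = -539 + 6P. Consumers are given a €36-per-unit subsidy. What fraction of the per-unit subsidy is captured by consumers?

Consumer share = 5/6

Pre-subsidy: 368.2 - 1.2P = -539 + 6P gives P* = 126, x* = 217.
With the rebate, buyers effectively pay Pb = Ps − 36, where Ps is the price sellers receive.
Demand in terms of Ps becomes xd = 368.2 − 1.2(Ps − 36) = 411.4 - 1.2Ps. Setting this equal to supply: 411.4 - 1.2Ps = -539 + 6Ps, so Ps = 132.
Buyers pay Pb = 132 − 36 = 96; x' = -539 + 6·132 = 253.
Buyers' price falls by P* − Pb = 126 − 96 = 30; sellers' price rises by Ps − P* = 132 − 126 = 6.
So consumers capture 30/36 = 5/6 of each unit of subsidy.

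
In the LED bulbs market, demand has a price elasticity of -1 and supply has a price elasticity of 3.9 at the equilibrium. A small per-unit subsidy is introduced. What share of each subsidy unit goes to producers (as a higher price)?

Producer share = 10/49

For a small subsidy around the equilibrium, the benefit split depends on the relative slopes, which at a point are proportional to the elasticities.
Buyer share = εs/(εs + |εd|) = 3.9/(3.9 + 1) = 39/49; seller share = |εd|/(εs + |εd|) = 10/49.
So producers capture 10/49 of the subsidy.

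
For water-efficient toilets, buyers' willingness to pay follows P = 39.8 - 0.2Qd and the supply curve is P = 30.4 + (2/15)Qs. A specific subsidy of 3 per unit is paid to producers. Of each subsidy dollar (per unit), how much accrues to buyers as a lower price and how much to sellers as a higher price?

Buyers gain 1.8 per unit; sellers gain 1.2 per unit

Pre-subsidy: 39.8 - 0.2Q = 30.4 + (2/15)Q gives Q* = 28.2 and P* = 34.16.
With the subsidy, sellers receive Ps = Pb + 3 for each unit, where Pb is the price buyers pay.
On the curves, Pb = 39.8 - 0.2Q and Ps = 30.4 + (2/15)Q; the wedge Ps − Pb = 3 gives 30.4 + (2/15)Q − (39.8 - 0.2Q) = 3, so Q' = 37.2.
Then Pb = 39.8 − 0.2·37.2 = 32.36 and Ps = 30.4 + (2/15)·37.2 = 35.36.
Buyers' price falls by P* − Pb = 34.16 − 32.36 = 1.8; sellers' price rises by Ps − P* = 35.36 − 34.16 = 1.2.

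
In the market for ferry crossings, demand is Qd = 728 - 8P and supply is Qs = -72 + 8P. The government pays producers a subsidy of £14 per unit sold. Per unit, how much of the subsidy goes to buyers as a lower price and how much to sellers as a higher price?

Pre-subsidy: 728 - 8P = -72 + 8P gives P* = 50, Q* = 328.
With the subsidy, sellers receive Ps = Pb + 14 for each unit, where Pb is the price buyers pay.
Supply in terms of Pb becomes Qs = -72 + 8(Pb + 14) = 40 + 8Pb. Setting this equal to demand: 728 - 8Pb = 40 + 8Pb, so Pb = 43.
Sellers receive Ps = 43 + 14 = 57; Q' = 728 − 8·43 = 384.
Buyers' price falls by P* − Pb = 50 − 43 = 7; sellers' price rises by Ps − P* = 57 − 50 = 7.

Buyers gain £7 per unit; sellers gain £7 per unit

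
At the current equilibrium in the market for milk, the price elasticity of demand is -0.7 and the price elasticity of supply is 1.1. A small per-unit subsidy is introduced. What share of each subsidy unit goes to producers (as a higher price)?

For a small subsidy around the equilibrium, the benefit split depends on the relative slopes, which at a point are proportional to the elasticities.
Buyer share = εs/(εs + |εd|) = 1.1/(1.1 + 0.7) = 11/18; seller share = |εd|/(εs + |εd|) = 7/18.
So producers capture 7/18 of the subsidy.

Producer share = 7/18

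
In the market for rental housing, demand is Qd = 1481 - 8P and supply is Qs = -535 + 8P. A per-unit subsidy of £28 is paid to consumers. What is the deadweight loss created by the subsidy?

Deadweight loss = £1568

Pre-subsidy: 1481 - 8P = -535 + 8P gives P* = 126, Q* = 473.
With the rebate, buyers effectively pay Pb = Ps − 28, where Ps is the price sellers receive.
Demand in terms of Ps becomes Qd = 1481 − 8(Ps − 28) = 1705 - 8Ps. Setting this equal to supply: 1705 - 8Ps = -535 + 8Ps, so Ps = 140.
Buyers pay Pb = 140 − 28 = 112; Q' = -535 + 8·140 = 585.
The subsidy expands output by 585 − 473 = 112 past the efficient level; on those units the gap between marginal cost and willingness to pay runs from 0 up to 28.
DWL = ½ × 28 × 112 = 1568.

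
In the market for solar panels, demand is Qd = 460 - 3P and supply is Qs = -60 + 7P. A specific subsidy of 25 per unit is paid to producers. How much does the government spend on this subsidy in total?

Pre-subsidy: 460 - 3P = -60 + 7P gives P* = 52, Q* = 304.
With the subsidy, sellers receive Ps = Pb + 25 for each unit, where Pb is the price buyers pay.
Supply in terms of Pb becomes Qs = -60 + 7(Pb + 25) = 115 + 7Pb. Setting this equal to demand: 460 - 3Pb = 115 + 7Pb, so Pb = 34.5.
Sellers receive Ps = 34.5 + 25 = 59.5; Q' = 460 − 3·34.5 = 356.5.
Government outlay = subsidy × quantity = 25 × 356.5 = 8912.5.

Government cost = 8912.5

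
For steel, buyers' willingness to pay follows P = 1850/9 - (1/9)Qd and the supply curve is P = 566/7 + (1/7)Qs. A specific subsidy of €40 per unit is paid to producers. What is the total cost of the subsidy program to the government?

Government cost = €25940

Pre-subsidy: 1850/9 - (1/9)Q = 566/7 + (1/7)Q gives Q* = 491 and P* = 151.
With the subsidy, sellers receive Ps = Pb + 40 for each unit, where Pb is the price buyers pay.
On the curves, Pb = 1850/9 - (1/9)Q and Ps = 566/7 + (1/7)Q; the wedge Ps − Pb = 40 gives 566/7 + (1/7)Q − (1850/9 - (1/9)Q) = 40, so Q' = 648.5.
Then Pb = 1850/9 − (1/9)·648.5 = 133.5 and Ps = 566/7 + (1/7)·648.5 = 173.5.
Government outlay = subsidy × quantity = 40 × 648.5 = 25940.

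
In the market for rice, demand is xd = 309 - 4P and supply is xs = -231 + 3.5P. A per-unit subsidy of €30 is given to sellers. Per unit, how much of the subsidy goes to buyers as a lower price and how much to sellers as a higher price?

Pre-subsidy: 309 - 4P = -231 + 3.5P gives P* = 72, x* = 21.
With the subsidy, sellers receive Ps = Pb + 30 for each unit, where Pb is the price buyers pay.
Supply in terms of Pb becomes xs = -231 + 3.5(Pb + 30) = -126 + 3.5Pb. Setting this equal to demand: 309 - 4Pb = -126 + 3.5Pb, so Pb = 58.
Sellers receive Ps = 58 + 30 = 88; x' = 309 − 4·58 = 77.
Buyers' price falls by P* − Pb = 72 − 58 = 14; sellers' price rises by Ps − P* = 88 − 72 = 16.

Buyers gain €14 per unit; sellers gain €16 per unit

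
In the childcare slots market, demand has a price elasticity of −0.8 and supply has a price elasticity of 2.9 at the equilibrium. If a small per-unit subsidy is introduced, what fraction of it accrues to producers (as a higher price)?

For a small subsidy around the equilibrium, the benefit split depends on the relative slopes, which at a point are proportional to the elasticities.
Buyer share = εs/(εs + |εd|) = 2.9/(2.9 + 0.8) = 29/37; seller share = |εd|/(εs + |εd|) = 8/37.
So producers capture 8/37 of the subsidy.

Producer share = 8/37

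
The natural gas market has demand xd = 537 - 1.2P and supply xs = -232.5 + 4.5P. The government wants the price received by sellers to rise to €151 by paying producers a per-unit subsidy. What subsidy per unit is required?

Required subsidy s = €76 per unit

At a seller price of 151, quantity supplied is -232.5 + 4.5·151 = 447.
Buyers absorb 447 only when they pay Pb with 537 − 1.2·Pb = 447, i.e. Pb = 75.
s = Ps − Pb = 151 − 75 = 76.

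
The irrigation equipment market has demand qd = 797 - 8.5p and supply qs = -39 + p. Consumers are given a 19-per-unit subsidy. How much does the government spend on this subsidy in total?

Pre-subsidy: 797 - 8.5p = -39 + p gives p* = 88, q* = 49.
With the rebate, buyers effectively pay pb = ps − 19, where ps is the price sellers receive.
Demand in terms of ps becomes qd = 797 − 8.5(ps − 19) = 958.5 - 8.5ps. Setting this equal to supply: 958.5 - 8.5ps = -39 + ps, so ps = 105.
Buyers pay pb = 105 − 19 = 86; q' = -39 + 1·105 = 66.
Government outlay = subsidy × quantity = 19 × 66 = 1254.

Government cost = 1254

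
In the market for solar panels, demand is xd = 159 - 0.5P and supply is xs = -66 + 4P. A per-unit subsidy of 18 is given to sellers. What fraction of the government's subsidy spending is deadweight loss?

DWL / government spending = 2/71

Pre-subsidy: 159 - 0.5P = -66 + 4P gives P* = 50, x* = 134.
With the subsidy, sellers receive Ps = Pb + 18 for each unit, where Pb is the price buyers pay.
Supply in terms of Pb becomes xs = -66 + 4(Pb + 18) = 6 + 4Pb. Setting this equal to demand: 159 - 0.5Pb = 6 + 4Pb, so Pb = 34.
Sellers receive Ps = 34 + 18 = 52; x' = 159 − 0.5·34 = 142.
ΔCS = ½(134 + 142)(50 − 34) = 2208; ΔPS = ½(134 + 142)(52 − 50) = 276.
Government spending = 18 × 142 = 2556.
DWL = ½ × 18 × (142 − 134) = 72; fraction = 72 / 2556 = 2/71.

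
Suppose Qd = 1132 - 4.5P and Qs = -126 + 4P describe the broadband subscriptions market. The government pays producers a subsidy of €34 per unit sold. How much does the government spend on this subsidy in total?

Government cost = €18292

Pre-subsidy: 1132 - 4.5P = -126 + 4P gives P* = 148, Q* = 466.
With the subsidy, sellers receive Ps = Pb + 34 for each unit, where Pb is the price buyers pay.
Supply in terms of Pb becomes Qs = -126 + 4(Pb + 34) = 10 + 4Pb. Setting this equal to demand: 1132 - 4.5Pb = 10 + 4Pb, so Pb = 132.
Sellers receive Ps = 132 + 34 = 166; Q' = 1132 − 4.5·132 = 538.
Government outlay = subsidy × quantity = 34 × 538 = 18292.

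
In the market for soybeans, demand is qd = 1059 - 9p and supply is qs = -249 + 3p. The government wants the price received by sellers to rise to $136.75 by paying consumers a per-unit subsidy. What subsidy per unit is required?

At a seller price of 136.75, quantity supplied is -249 + 3·136.75 = 161.25.
Buyers absorb 161.25 only when they pay pb with 1059 − 9·pb = 161.25, i.e. pb = 99.75.
s = ps − pb = 136.75 − 99.75 = 37.

Required subsidy s = $37 per unit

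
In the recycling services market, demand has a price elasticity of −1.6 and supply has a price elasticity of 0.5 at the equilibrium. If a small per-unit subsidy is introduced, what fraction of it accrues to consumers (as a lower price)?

For a small subsidy around the equilibrium, the benefit split depends on the relative slopes, which at a point are proportional to the elasticities.
Buyer share = εs/(εs + |εd|) = 0.5/(0.5 + 1.6) = 5/21; seller share = |εd|/(εs + |εd|) = 16/21.

Consumer share = 5/21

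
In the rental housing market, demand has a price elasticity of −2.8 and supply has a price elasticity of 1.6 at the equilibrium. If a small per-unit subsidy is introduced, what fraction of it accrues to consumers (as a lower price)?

Consumer share = 4/11

For a small subsidy around the equilibrium, the benefit split depends on the relative slopes, which at a point are proportional to the elasticities.
Buyer share = εs/(εs + |εd|) = 1.6/(1.6 + 2.8) = 4/11; seller share = |εd|/(εs + |εd|) = 7/11.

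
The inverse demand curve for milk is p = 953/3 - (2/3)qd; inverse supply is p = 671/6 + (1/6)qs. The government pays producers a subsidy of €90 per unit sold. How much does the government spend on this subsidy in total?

Pre-subsidy: 953/3 - (2/3)q = 671/6 + (1/6)q gives q* = 247 and p* = 153.
With the subsidy, sellers receive ps = pb + 90 for each unit, where pb is the price buyers pay.
On the curves, pb = 953/3 - (2/3)q and ps = 671/6 + (1/6)q; the wedge ps − pb = 90 gives 671/6 + (1/6)q − (953/3 - (2/3)q) = 90, so q' = 355.
Then pb = 953/3 − (2/3)·355 = 81 and ps = 671/6 + (1/6)·355 = 171.
Government outlay = subsidy × quantity = 90 × 355 = 31950.

Government cost = €31950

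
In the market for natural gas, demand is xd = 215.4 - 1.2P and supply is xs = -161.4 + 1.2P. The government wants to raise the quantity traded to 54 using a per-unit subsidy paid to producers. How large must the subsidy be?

Required subsidy s = 45 per unit

At x = 54, invert demand for the buyer price: Pb = (215.4 − 54)/1.2 = 134.5; invert supply for the seller price: Ps = (54 − (-161.4))/1.2 = 179.5.
The subsidy must fill the gap: s = Ps − Pb = 179.5 − 134.5 = 45.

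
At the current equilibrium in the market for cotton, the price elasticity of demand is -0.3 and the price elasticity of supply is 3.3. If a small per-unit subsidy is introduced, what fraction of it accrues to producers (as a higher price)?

Producer share = 1/12

For a small subsidy around the equilibrium, the benefit split depends on the relative slopes, which at a point are proportional to the elasticities.
Buyer share = εs/(εs + |εd|) = 3.3/(3.3 + 0.3) = 11/12; seller share = |εd|/(εs + |εd|) = 1/12.
So producers capture 1/12 of the subsidy.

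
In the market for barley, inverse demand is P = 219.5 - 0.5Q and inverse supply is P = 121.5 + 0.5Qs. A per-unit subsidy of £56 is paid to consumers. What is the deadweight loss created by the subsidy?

Deadweight loss = £1568

Pre-subsidy: 219.5 - 0.5Q = 121.5 + 0.5Q gives Q* = 98 and P* = 170.5.
With the rebate, buyers effectively pay Pb = Ps − 56, where Ps is the price sellers receive.
On the curves, Pb = 219.5 - 0.5Q and Ps = 121.5 + 0.5Q; the wedge Ps − Pb = 56 gives 121.5 + 0.5Q − (219.5 - 0.5Q) = 56, so Q' = 154.
Then Pb = 219.5 − 0.5·154 = 142.5 and Ps = 121.5 + 0.5·154 = 198.5.
The subsidy expands output by 154 − 98 = 56 past the efficient level; on those units the gap between marginal cost and willingness to pay runs from 0 up to 56.
DWL = ½ × 56 × 56 = 1568.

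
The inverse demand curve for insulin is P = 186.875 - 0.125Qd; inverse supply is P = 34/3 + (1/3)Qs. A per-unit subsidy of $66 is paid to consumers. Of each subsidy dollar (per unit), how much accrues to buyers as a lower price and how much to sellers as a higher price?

Pre-subsidy: 186.875 - 0.125Q = 34/3 + (1/3)Q gives Q* = 383 and P* = 139.
With the rebate, buyers effectively pay Pb = Ps − 66, where Ps is the price sellers receive.
On the curves, Pb = 186.875 - 0.125Q and Ps = 34/3 + (1/3)Q; the wedge Ps − Pb = 66 gives 34/3 + (1/3)Q − (186.875 - 0.125Q) = 66, so Q' = 527.
Then Pb = 186.875 − 0.125·527 = 121 and Ps = 34/3 + (1/3)·527 = 187.
Buyers' price falls by P* − Pb = 139 − 121 = 18; sellers' price rises by Ps − P* = 187 − 139 = 48.

Buyers gain $18 per unit; sellers gain $48 per unit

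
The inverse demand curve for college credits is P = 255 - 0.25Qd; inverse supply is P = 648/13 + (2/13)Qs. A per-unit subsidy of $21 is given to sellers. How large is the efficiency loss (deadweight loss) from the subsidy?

Pre-subsidy: 255 - 0.25Q = 648/13 + (2/13)Q gives Q* = 508 and P* = 128.
With the subsidy, sellers receive Ps = Pb + 21 for each unit, where Pb is the price buyers pay.
On the curves, Pb = 255 - 0.25Q and Ps = 648/13 + (2/13)Q; the wedge Ps − Pb = 21 gives 648/13 + (2/13)Q − (255 - 0.25Q) = 21, so Q' = 560.
Then Pb = 255 − 0.25·560 = 115 and Ps = 648/13 + (2/13)·560 = 136.
The subsidy expands output by 560 − 508 = 52 past the efficient level; on those units the gap between marginal cost and willingness to pay runs from 0 up to 21.
DWL = ½ × 21 × 52 = 546.

Deadweight loss = $546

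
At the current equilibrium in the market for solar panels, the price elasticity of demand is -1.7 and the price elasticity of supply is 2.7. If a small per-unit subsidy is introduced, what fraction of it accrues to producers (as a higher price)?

Producer share = 17/44

For a small subsidy around the equilibrium, the benefit split depends on the relative slopes, which at a point are proportional to the elasticities.
Buyer share = εs/(εs + |εd|) = 2.7/(2.7 + 1.7) = 27/44; seller share = |εd|/(εs + |εd|) = 17/44.
So producers capture 17/44 of the subsidy.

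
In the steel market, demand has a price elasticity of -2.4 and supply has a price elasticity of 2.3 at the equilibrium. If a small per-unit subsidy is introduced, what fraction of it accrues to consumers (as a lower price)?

Consumer share = 23/47

For a small subsidy around the equilibrium, the benefit split depends on the relative slopes, which at a point are proportional to the elasticities.
Buyer share = εs/(εs + |εd|) = 2.3/(2.3 + 2.4) = 23/47; seller share = |εd|/(εs + |εd|) = 24/47.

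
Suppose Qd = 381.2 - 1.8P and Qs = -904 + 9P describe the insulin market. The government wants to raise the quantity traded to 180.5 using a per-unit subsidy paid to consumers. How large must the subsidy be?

Required subsidy s = 9 per unit

At Q = 180.5, invert demand for the buyer price: Pb = (381.2 − 180.5)/1.8 = 111.5; invert supply for the seller price: Ps = (180.5 − (-904))/9 = 120.5.
The subsidy must fill the gap: s = Ps − Pb = 120.5 − 111.5 = 9.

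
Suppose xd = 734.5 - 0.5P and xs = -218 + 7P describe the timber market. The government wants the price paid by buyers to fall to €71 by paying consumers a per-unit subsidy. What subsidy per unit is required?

At a buyer price of 71, quantity demanded is 734.5 − 0.5·71 = 699.
Sellers supply 699 only when they receive Ps with -218 + 7·Ps = 699, i.e. Ps = 131.
s = Ps − Pb = 131 − 71 = 60.

Required subsidy s = €60 per unit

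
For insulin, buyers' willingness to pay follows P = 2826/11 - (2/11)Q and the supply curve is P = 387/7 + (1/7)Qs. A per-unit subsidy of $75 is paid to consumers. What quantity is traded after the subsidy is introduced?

Q' = 852

Pre-subsidy: 2826/11 - (2/11)Q = 387/7 + (1/7)Q gives Q* = 621 and P* = 144.
With the rebate, buyers effectively pay Pb = Ps − 75, where Ps is the price sellers receive.
On the curves, Pb = 2826/11 - (2/11)Q and Ps = 387/7 + (1/7)Q; the wedge Ps − Pb = 75 gives 387/7 + (1/7)Q − (2826/11 - (2/11)Q) = 75, so Q' = 852.
Then Pb = 2826/11 − (2/11)·852 = 102 and Ps = 387/7 + (1/7)·852 = 177.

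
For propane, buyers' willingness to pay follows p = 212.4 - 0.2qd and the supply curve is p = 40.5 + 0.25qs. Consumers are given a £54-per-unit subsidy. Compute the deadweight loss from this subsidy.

Deadweight loss = £3240

Pre-subsidy: 212.4 - 0.2q = 40.5 + 0.25q gives q* = 382 and p* = 136.
With the rebate, buyers effectively pay pb = ps − 54, where ps is the price sellers receive.
On the curves, pb = 212.4 - 0.2q and ps = 40.5 + 0.25q; the wedge ps − pb = 54 gives 40.5 + 0.25q − (212.4 - 0.2q) = 54, so q' = 502.
Then pb = 212.4 − 0.2·502 = 112 and ps = 40.5 + 0.25·502 = 166.
The subsidy expands output by 502 − 382 = 120 past the efficient level; on those units the gap between marginal cost and willingness to pay runs from 0 up to 54.
DWL = ½ × 54 × 120 = 3240.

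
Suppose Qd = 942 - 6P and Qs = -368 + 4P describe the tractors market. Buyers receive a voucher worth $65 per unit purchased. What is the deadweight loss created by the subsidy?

Deadweight loss = $5070

Pre-subsidy: 942 - 6P = -368 + 4P gives P* = 131, Q* = 156.
With the rebate, buyers effectively pay Pb = Ps − 65, where Ps is the price sellers receive.
Demand in terms of Ps becomes Qd = 942 − 6(Ps − 65) = 1332 - 6Ps. Setting this equal to supply: 1332 - 6Ps = -368 + 4Ps, so Ps = 170.
Buyers pay Pb = 170 − 65 = 105; Q' = -368 + 4·170 = 312.
The subsidy expands output by 312 − 156 = 156 past the efficient level; on those units the gap between marginal cost and willingness to pay runs from 0 up to 65.
DWL = ½ × 65 × 156 = 5070.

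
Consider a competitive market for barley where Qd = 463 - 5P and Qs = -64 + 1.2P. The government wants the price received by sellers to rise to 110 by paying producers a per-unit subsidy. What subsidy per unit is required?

At a seller price of 110, quantity supplied is -64 + 1.2·110 = 68.
Buyers absorb 68 only when they pay Pb with 463 − 5·Pb = 68, i.e. Pb = 79.
s = Ps − Pb = 110 − 79 = 31.

Required subsidy s = 31 per unit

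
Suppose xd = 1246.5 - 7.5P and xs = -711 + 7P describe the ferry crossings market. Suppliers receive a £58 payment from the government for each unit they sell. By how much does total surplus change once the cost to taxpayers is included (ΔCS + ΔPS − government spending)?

Net change in total surplus = -£6090

Pre-subsidy: 1246.5 - 7.5P = -711 + 7P gives P* = 135, x* = 234.
With the subsidy, sellers receive Ps = Pb + 58 for each unit, where Pb is the price buyers pay.
Supply in terms of Pb becomes xs = -711 + 7(Pb + 58) = -305 + 7Pb. Setting this equal to demand: 1246.5 - 7.5Pb = -305 + 7Pb, so Pb = 107.
Sellers receive Ps = 107 + 58 = 165; x' = 1246.5 − 7.5·107 = 444.
ΔCS = ½(234 + 444)(135 − 107) = 9492; ΔPS = ½(234 + 444)(165 − 135) = 10170.
Government spending = 58 × 444 = 25752.
Net change = 9492 + 10170 − 25752 = -6090. The loss equals the DWL triangle ½·58·210.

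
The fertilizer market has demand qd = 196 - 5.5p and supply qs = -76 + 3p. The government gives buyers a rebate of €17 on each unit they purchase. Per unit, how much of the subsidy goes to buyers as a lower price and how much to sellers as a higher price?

Pre-subsidy: 196 - 5.5p = -76 + 3p gives p* = 32, q* = 20.
With the rebate, buyers effectively pay pb = ps − 17, where ps is the price sellers receive.
Demand in terms of ps becomes qd = 196 − 5.5(ps − 17) = 289.5 - 5.5ps. Setting this equal to supply: 289.5 - 5.5ps = -76 + 3ps, so ps = 43.
Buyers pay pb = 43 − 17 = 26; q' = -76 + 3·43 = 53.
Buyers' price falls by p* − pb = 32 − 26 = 6; sellers' price rises by ps − p* = 43 − 32 = 11.

Buyers gain €6 per unit; sellers gain €11 per unit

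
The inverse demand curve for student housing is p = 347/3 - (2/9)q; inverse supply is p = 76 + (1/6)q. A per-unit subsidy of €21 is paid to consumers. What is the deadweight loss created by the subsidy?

Deadweight loss = €567

Pre-subsidy: 347/3 - (2/9)q = 76 + (1/6)q gives q* = 102 and p* = 93.
With the rebate, buyers effectively pay pb = ps − 21, where ps is the price sellers receive.
On the curves, pb = 347/3 - (2/9)q and ps = 76 + (1/6)q; the wedge ps − pb = 21 gives 76 + (1/6)q − (347/3 - (2/9)q) = 21, so q' = 156.
Then pb = 347/3 − (2/9)·156 = 81 and ps = 76 + (1/6)·156 = 102.
The subsidy expands output by 156 − 102 = 54 past the efficient level; on those units the gap between marginal cost and willingness to pay runs from 0 up to 21.
DWL = ½ × 21 × 54 = 567.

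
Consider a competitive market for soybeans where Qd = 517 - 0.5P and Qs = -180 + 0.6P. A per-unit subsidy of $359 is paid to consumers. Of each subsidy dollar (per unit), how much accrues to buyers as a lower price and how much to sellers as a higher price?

Pre-subsidy: 517 - 0.5P = -180 + 0.6P gives P* = 6970/11, Q* = 2202/11.
With the rebate, buyers effectively pay Pb = Ps − 359, where Ps is the price sellers receive.
Demand in terms of Ps becomes Qd = 517 − 0.5(Ps − 359) = 696.5 - 0.5Ps. Setting this equal to supply: 696.5 - 0.5Ps = -180 + 0.6Ps, so Ps = 8765/11.
Buyers pay Pb = 8765/11 − 359 = 4816/11; Q' = -180 + 0.6·(8765/11) = 3279/11.
Buyers' price falls by P* − Pb = 6970/11 − 4816/11 = 2154/11; sellers' price rises by Ps − P* = 8765/11 − 6970/11 = 1795/11.

Buyers gain 2154/11 per unit; sellers gain 1795/11 per unit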